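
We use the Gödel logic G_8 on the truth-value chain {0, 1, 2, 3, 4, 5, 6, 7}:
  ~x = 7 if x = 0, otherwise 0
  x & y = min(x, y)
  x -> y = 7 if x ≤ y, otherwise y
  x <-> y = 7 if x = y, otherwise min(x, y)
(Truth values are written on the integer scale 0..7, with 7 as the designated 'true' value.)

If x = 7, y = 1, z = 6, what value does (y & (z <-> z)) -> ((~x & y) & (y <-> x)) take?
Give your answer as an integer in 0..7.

z <-> z = 6 <-> 6 = 7
y & (z <-> z) = 1 & 7 = 1
~x = ~7 = 0
~x & y = 0 & 1 = 0
y <-> x = 1 <-> 7 = 1
(~x & y) & (y <-> x) = 0 & 1 = 0
(y & (z <-> z)) -> ((~x & y) & (y <-> x)) = 1 -> 0 = 0

0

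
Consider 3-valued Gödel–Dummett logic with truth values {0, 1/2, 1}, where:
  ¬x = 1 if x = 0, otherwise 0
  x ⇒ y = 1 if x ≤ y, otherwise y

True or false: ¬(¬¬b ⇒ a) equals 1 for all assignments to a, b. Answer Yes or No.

Counterexample: take a = 0, b = 0.
¬b = ¬0 = 1
¬¬b = ¬1 = 0
¬¬b ⇒ a = 0 ⇒ 0 = 1
¬(¬¬b ⇒ a) = ¬1 = 0
This gives 0 ≠ 1.

No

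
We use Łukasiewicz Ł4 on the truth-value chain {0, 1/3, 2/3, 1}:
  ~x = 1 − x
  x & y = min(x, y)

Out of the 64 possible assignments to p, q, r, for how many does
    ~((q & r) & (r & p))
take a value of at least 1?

37

value 1: 37 assignments (counts)
value 2/3: 19 assignments
value 1/3: 7 assignments
value 0: 1 assignment
So 37 of the 64 assignments meet the threshold.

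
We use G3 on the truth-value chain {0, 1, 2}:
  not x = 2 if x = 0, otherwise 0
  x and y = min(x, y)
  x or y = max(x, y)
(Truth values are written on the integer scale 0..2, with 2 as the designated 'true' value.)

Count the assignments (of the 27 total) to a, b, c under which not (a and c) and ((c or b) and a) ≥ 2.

value 2: 1 assignment (counts)
value 1: 3 assignments
value 0: 23 assignments
So 1 of the 27 assignments meets the threshold.

1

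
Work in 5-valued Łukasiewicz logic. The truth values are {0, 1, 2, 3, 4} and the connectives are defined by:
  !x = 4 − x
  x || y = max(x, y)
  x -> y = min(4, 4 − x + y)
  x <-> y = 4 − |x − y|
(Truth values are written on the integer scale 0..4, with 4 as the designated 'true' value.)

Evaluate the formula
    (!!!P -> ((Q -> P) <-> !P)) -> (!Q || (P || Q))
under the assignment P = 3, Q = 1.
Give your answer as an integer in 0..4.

!P = !3 = 1
!!P = !1 = 3
!!!P = !3 = 1
Q -> P = 1 -> 3 = 4
!P = !3 = 1
(Q -> P) <-> !P = 4 <-> 1 = 1
!!!P -> ((Q -> P) <-> !P) = 1 -> 1 = 4
!Q = !1 = 3
P || Q = 3 || 1 = 3
!Q || (P || Q) = 3 || 3 = 3
(!!!P -> ((Q -> P) <-> !P)) -> (!Q || (P || Q)) = 4 -> 3 = 3

3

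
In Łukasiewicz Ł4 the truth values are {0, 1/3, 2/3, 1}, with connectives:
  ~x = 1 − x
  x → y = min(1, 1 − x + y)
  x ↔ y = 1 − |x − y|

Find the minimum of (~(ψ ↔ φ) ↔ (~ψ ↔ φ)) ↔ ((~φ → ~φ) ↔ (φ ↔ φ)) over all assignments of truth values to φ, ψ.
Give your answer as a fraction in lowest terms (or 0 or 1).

1/3

Take φ = 1/3, ψ = 1/3:
ψ ↔ φ = 1/3 ↔ 1/3 = 1
~(ψ ↔ φ) = ~1 = 0
~ψ = ~1/3 = 2/3
~ψ ↔ φ = 2/3 ↔ 1/3 = 2/3
~(ψ ↔ φ) ↔ (~ψ ↔ φ) = 0 ↔ 2/3 = 1/3
~φ = ~1/3 = 2/3
~φ = ~1/3 = 2/3
~φ → ~φ = 2/3 → 2/3 = 1
φ ↔ φ = 1/3 ↔ 1/3 = 1
(~φ → ~φ) ↔ (φ ↔ φ) = 1 ↔ 1 = 1
(~(ψ ↔ φ) ↔ (~ψ ↔ φ)) ↔ ((~φ → ~φ) ↔ (φ ↔ φ)) = 1/3 ↔ 1 = 1/3
No assignment yields a value below 1/3, so this is the minimum.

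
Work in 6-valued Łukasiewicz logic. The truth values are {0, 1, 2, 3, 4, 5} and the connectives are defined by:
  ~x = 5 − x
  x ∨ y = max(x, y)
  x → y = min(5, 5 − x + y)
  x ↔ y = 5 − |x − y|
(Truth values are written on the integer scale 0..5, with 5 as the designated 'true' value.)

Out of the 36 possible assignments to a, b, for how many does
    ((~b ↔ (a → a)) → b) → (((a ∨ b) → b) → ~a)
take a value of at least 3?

27

value 5: 17 assignments (counts)
value 4: 7 assignments (counts)
value 3: 3 assignments (counts)
value 2: 5 assignments
value 1: 3 assignments
value 0: 1 assignment
So 27 of the 36 assignments meet the threshold.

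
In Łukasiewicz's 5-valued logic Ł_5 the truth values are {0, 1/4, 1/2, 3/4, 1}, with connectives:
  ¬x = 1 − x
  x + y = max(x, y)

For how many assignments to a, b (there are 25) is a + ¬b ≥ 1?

value 1: 9 assignments (counts)
value 3/4: 7 assignments
value 1/2: 5 assignments
value 1/4: 3 assignments
value 0: 1 assignment
So 9 of the 25 assignments meet the threshold.

9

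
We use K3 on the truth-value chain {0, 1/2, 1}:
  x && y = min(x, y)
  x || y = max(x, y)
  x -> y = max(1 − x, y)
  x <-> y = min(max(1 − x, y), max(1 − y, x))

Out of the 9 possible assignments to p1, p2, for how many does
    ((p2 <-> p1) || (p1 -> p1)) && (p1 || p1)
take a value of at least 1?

3

p1 = 0, p2 = 0 ↦ 0  <
p1 = 0, p2 = 1/2 ↦ 0  <
p1 = 0, p2 = 1 ↦ 0  <
p1 = 1/2, p2 = 0 ↦ 1/2  <
p1 = 1/2, p2 = 1/2 ↦ 1/2  <
p1 = 1/2, p2 = 1 ↦ 1/2  <
p1 = 1, p2 = 0 ↦ 1  ≥
p1 = 1, p2 = 1/2 ↦ 1  ≥
p1 = 1, p2 = 1 ↦ 1  ≥
So 3 of the 9 assignments meet the threshold.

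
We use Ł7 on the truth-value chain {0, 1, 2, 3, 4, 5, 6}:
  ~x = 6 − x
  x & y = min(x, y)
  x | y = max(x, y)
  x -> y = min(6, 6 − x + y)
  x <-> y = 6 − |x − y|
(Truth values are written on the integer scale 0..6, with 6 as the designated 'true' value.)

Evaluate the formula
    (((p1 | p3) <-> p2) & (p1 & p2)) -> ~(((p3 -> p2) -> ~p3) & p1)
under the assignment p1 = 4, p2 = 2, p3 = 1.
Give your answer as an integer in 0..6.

6

p1 | p3 = 4 | 1 = 4
(p1 | p3) <-> p2 = 4 <-> 2 = 4
p1 & p2 = 4 & 2 = 2
((p1 | p3) <-> p2) & (p1 & p2) = 4 & 2 = 2
p3 -> p2 = 1 -> 2 = 6
~p3 = ~1 = 5
(p3 -> p2) -> ~p3 = 6 -> 5 = 5
((p3 -> p2) -> ~p3) & p1 = 5 & 4 = 4
~(((p3 -> p2) -> ~p3) & p1) = ~4 = 2
(((p1 | p3) <-> p2) & (p1 & p2)) -> ~(((p3 -> p2) -> ~p3) & p1) = 2 -> 2 = 6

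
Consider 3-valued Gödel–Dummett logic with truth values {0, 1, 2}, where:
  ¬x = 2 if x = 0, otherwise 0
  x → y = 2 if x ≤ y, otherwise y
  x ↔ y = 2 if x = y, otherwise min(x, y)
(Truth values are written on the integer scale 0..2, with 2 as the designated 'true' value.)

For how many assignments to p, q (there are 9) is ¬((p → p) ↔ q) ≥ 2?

p = 0, q = 0 ↦ 2  ≥
p = 0, q = 1 ↦ 0  <
p = 0, q = 2 ↦ 0  <
p = 1, q = 0 ↦ 2  ≥
p = 1, q = 1 ↦ 0  <
p = 1, q = 2 ↦ 0  <
p = 2, q = 0 ↦ 2  ≥
p = 2, q = 1 ↦ 0  <
p = 2, q = 2 ↦ 0  <
So 3 of the 9 assignments meet the threshold.

3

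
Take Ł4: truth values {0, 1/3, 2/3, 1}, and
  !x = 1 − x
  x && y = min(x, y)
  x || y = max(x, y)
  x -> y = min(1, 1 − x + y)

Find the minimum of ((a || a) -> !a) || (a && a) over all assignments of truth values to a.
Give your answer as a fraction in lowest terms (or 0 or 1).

Take a = 2/3:
a || a = 2/3 || 2/3 = 2/3
!a = !2/3 = 1/3
(a || a) -> !a = 2/3 -> 1/3 = 2/3
a && a = 2/3 && 2/3 = 2/3
((a || a) -> !a) || (a && a) = 2/3 || 2/3 = 2/3
No assignment yields a value below 2/3, so this is the minimum.

2/3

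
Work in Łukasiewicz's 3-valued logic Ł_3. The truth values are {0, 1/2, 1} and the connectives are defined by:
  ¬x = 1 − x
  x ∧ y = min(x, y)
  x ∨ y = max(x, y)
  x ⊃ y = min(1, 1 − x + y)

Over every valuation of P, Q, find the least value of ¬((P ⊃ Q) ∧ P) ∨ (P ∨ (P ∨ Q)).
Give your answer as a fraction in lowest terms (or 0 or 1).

Take P = 1/2, Q = 0:
P ⊃ Q = 1/2 ⊃ 0 = 1/2
(P ⊃ Q) ∧ P = 1/2 ∧ 1/2 = 1/2
¬((P ⊃ Q) ∧ P) = ¬1/2 = 1/2
P ∨ Q = 1/2 ∨ 0 = 1/2
P ∨ (P ∨ Q) = 1/2 ∨ 1/2 = 1/2
¬((P ⊃ Q) ∧ P) ∨ (P ∨ (P ∨ Q)) = 1/2 ∨ 1/2 = 1/2
No assignment yields a value below 1/2, so this is the minimum.

1/2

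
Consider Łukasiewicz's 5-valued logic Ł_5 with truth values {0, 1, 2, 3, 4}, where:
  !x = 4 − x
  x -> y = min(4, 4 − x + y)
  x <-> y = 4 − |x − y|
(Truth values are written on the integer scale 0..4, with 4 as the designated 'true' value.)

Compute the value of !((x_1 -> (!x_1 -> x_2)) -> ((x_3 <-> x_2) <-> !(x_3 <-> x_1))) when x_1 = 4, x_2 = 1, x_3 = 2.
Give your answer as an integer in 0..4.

!x_1 = !4 = 0
!x_1 -> x_2 = 0 -> 1 = 4
x_1 -> (!x_1 -> x_2) = 4 -> 4 = 4
x_3 <-> x_2 = 2 <-> 1 = 3
x_3 <-> x_1 = 2 <-> 4 = 2
!(x_3 <-> x_1) = !2 = 2
(x_3 <-> x_2) <-> !(x_3 <-> x_1) = 3 <-> 2 = 3
(x_1 -> (!x_1 -> x_2)) -> ((x_3 <-> x_2) <-> !(x_3 <-> x_1)) = 4 -> 3 = 3
!((x_1 -> (!x_1 -> x_2)) -> ((x_3 <-> x_2) <-> !(x_3 <-> x_1))) = !3 = 1

1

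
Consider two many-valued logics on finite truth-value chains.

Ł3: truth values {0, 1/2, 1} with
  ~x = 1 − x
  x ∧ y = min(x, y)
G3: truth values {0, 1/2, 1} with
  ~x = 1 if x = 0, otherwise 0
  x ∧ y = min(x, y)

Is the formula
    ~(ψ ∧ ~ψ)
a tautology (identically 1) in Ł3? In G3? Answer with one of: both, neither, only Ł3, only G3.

only G3

In Ł3: at ψ = 1/2 the value is 1/2 — not a tautology.
In G3: every assignment gives 1 — tautology.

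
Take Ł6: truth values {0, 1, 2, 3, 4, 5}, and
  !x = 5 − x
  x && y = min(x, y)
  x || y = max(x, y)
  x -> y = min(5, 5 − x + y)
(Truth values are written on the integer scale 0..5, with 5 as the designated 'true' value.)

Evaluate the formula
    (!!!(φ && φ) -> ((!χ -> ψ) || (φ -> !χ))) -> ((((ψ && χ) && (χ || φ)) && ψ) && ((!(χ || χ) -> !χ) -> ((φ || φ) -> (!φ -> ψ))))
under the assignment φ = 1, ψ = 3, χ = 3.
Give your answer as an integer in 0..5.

φ && φ = 1 && 1 = 1
!(φ && φ) = !1 = 4
!!(φ && φ) = !4 = 1
!!!(φ && φ) = !1 = 4
!χ = !3 = 2
!χ -> ψ = 2 -> 3 = 5
!χ = !3 = 2
φ -> !χ = 1 -> 2 = 5
(!χ -> ψ) || (φ -> !χ) = 5 || 5 = 5
!!!(φ && φ) -> ((!χ -> ψ) || (φ -> !χ)) = 4 -> 5 = 5
ψ && χ = 3 && 3 = 3
χ || φ = 3 || 1 = 3
(ψ && χ) && (χ || φ) = 3 && 3 = 3
((ψ && χ) && (χ || φ)) && ψ = 3 && 3 = 3
χ || χ = 3 || 3 = 3
!(χ || χ) = !3 = 2
!χ = !3 = 2
!(χ || χ) -> !χ = 2 -> 2 = 5
φ || φ = 1 || 1 = 1
!φ = !1 = 4
!φ -> ψ = 4 -> 3 = 4
(φ || φ) -> (!φ -> ψ) = 1 -> 4 = 5
(!(χ || χ) -> !χ) -> ((φ || φ) -> (!φ -> ψ)) = 5 -> 5 = 5
(((ψ && χ) && (χ || φ)) && ψ) && ((!(χ || χ) -> !χ) -> ((φ || φ) -> (!φ -> ψ))) = 3 && 5 = 3
(!!!(φ && φ) -> ((!χ -> ψ) || (φ -> !χ))) -> ((((ψ && χ) && (χ || φ)) && ψ) && ((!(χ || χ) -> !χ) -> ((φ || φ) -> (!φ -> ψ)))) = 5 -> 3 = 3

3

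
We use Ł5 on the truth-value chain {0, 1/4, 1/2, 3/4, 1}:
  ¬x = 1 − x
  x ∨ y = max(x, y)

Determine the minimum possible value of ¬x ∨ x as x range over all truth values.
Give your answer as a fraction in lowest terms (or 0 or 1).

Take x = 1/2:
¬x = ¬1/2 = 1/2
¬x ∨ x = 1/2 ∨ 1/2 = 1/2
No assignment yields a value below 1/2, so this is the minimum.

1/2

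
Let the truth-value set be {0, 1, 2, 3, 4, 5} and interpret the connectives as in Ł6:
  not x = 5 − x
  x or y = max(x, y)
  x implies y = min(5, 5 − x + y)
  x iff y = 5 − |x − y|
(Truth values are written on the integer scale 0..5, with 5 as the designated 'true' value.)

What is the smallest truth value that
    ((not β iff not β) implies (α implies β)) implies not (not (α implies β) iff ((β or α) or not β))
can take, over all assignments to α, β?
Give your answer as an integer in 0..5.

3

Take α = 0, β = 2:
not β = not 2 = 3
not β = not 2 = 3
not β iff not β = 3 iff 3 = 5
α implies β = 0 implies 2 = 5
(not β iff not β) implies (α implies β) = 5 implies 5 = 5
α implies β = 0 implies 2 = 5
not (α implies β) = not 5 = 0
β or α = 2 or 0 = 2
not β = not 2 = 3
(β or α) or not β = 2 or 3 = 3
not (α implies β) iff ((β or α) or not β) = 0 iff 3 = 2
not (not (α implies β) iff ((β or α) or not β)) = not 2 = 3
((not β iff not β) implies (α implies β)) implies not (not (α implies β) iff ((β or α) or not β)) = 5 implies 3 = 3
No assignment yields a value below 3, so this is the minimum.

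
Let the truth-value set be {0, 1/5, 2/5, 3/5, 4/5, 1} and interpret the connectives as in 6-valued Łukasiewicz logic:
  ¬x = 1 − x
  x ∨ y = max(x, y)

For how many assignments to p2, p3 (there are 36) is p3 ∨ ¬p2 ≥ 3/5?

27

value 1: 11 assignments (counts)
value 4/5: 9 assignments (counts)
value 3/5: 7 assignments (counts)
value 2/5: 5 assignments
value 1/5: 3 assignments
value 0: 1 assignment
So 27 of the 36 assignments meet the threshold.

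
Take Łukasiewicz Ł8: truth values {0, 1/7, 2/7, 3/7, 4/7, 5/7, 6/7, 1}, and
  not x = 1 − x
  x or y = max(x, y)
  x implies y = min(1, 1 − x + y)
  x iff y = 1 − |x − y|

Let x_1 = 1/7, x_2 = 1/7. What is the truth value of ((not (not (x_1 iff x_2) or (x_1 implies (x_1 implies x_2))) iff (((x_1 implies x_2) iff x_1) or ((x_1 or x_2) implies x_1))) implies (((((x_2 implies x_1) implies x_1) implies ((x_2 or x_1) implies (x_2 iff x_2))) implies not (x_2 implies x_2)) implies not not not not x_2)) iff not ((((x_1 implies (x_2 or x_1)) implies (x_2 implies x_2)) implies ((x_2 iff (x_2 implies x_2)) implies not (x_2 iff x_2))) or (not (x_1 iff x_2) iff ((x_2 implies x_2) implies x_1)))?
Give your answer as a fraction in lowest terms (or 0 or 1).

x_1 iff x_2 = 1/7 iff 1/7 = 1
not (x_1 iff x_2) = not 1 = 0
x_1 implies x_2 = 1/7 implies 1/7 = 1
x_1 implies (x_1 implies x_2) = 1/7 implies 1 = 1
not (x_1 iff x_2) or (x_1 implies (x_1 implies x_2)) = 0 or 1 = 1
not (not (x_1 iff x_2) or (x_1 implies (x_1 implies x_2))) = not 1 = 0
x_1 implies x_2 = 1/7 implies 1/7 = 1
(x_1 implies x_2) iff x_1 = 1 iff 1/7 = 1/7
x_1 or x_2 = 1/7 or 1/7 = 1/7
(x_1 or x_2) implies x_1 = 1/7 implies 1/7 = 1
((x_1 implies x_2) iff x_1) or ((x_1 or x_2) implies x_1) = 1/7 or 1 = 1
not (not (x_1 iff x_2) or (x_1 implies (x_1 implies x_2))) iff (((x_1 implies x_2) iff x_1) or ((x_1 or x_2) implies x_1)) = 0 iff 1 = 0
x_2 implies x_1 = 1/7 implies 1/7 = 1
(x_2 implies x_1) implies x_1 = 1 implies 1/7 = 1/7
x_2 or x_1 = 1/7 or 1/7 = 1/7
x_2 iff x_2 = 1/7 iff 1/7 = 1
(x_2 or x_1) implies (x_2 iff x_2) = 1/7 implies 1 = 1
((x_2 implies x_1) implies x_1) implies ((x_2 or x_1) implies (x_2 iff x_2)) = 1/7 implies 1 = 1
x_2 implies x_2 = 1/7 implies 1/7 = 1
not (x_2 implies x_2) = not 1 = 0
(((x_2 implies x_1) implies x_1) implies ((x_2 or x_1) implies (x_2 iff x_2))) implies not (x_2 implies x_2) = 1 implies 0 = 0
not x_2 = not 1/7 = 6/7
not not x_2 = not 6/7 = 1/7
not not not x_2 = not 1/7 = 6/7
not not not not x_2 = not 6/7 = 1/7
((((x_2 implies x_1) implies x_1) implies ((x_2 or x_1) implies (x_2 iff x_2))) implies not (x_2 implies x_2)) implies not not not not x_2 = 0 implies 1/7 = 1
(not (not (x_1 iff x_2) or (x_1 implies (x_1 implies x_2))) iff (((x_1 implies x_2) iff x_1) or ((x_1 or x_2) implies x_1))) implies (((((x_2 implies x_1) implies x_1) implies ((x_2 or x_1) implies (x_2 iff x_2))) implies not (x_2 implies x_2)) implies not not not not x_2) = 0 implies 1 = 1
x_2 or x_1 = 1/7 or 1/7 = 1/7
x_1 implies (x_2 or x_1) = 1/7 implies 1/7 = 1
x_2 implies x_2 = 1/7 implies 1/7 = 1
(x_1 implies (x_2 or x_1)) implies (x_2 implies x_2) = 1 implies 1 = 1
x_2 implies x_2 = 1/7 implies 1/7 = 1
x_2 iff (x_2 implies x_2) = 1/7 iff 1 = 1/7
x_2 iff x_2 = 1/7 iff 1/7 = 1
not (x_2 iff x_2) = not 1 = 0
(x_2 iff (x_2 implies x_2)) implies not (x_2 iff x_2) = 1/7 implies 0 = 6/7
((x_1 implies (x_2 or x_1)) implies (x_2 implies x_2)) implies ((x_2 iff (x_2 implies x_2)) implies not (x_2 iff x_2)) = 1 implies 6/7 = 6/7
x_1 iff x_2 = 1/7 iff 1/7 = 1
not (x_1 iff x_2) = not 1 = 0
x_2 implies x_2 = 1/7 implies 1/7 = 1
(x_2 implies x_2) implies x_1 = 1 implies 1/7 = 1/7
not (x_1 iff x_2) iff ((x_2 implies x_2) implies x_1) = 0 iff 1/7 = 6/7
(((x_1 implies (x_2 or x_1)) implies (x_2 implies x_2)) implies ((x_2 iff (x_2 implies x_2)) implies not (x_2 iff x_2))) or (not (x_1 iff x_2) iff ((x_2 implies x_2) implies x_1)) = 6/7 or 6/7 = 6/7
not ((((x_1 implies (x_2 or x_1)) implies (x_2 implies x_2)) implies ((x_2 iff (x_2 implies x_2)) implies not (x_2 iff x_2))) or (not (x_1 iff x_2) iff ((x_2 implies x_2) implies x_1))) = not 6/7 = 1/7
((not (not (x_1 iff x_2) or (x_1 implies (x_1 implies x_2))) iff (((x_1 implies x_2) iff x_1) or ((x_1 or x_2) implies x_1))) implies (((((x_2 implies x_1) implies x_1) implies ((x_2 or x_1) implies (x_2 iff x_2))) implies not (x_2 implies x_2)) implies not not not not x_2)) iff not ((((x_1 implies (x_2 or x_1)) implies (x_2 implies x_2)) implies ((x_2 iff (x_2 implies x_2)) implies not (x_2 iff x_2))) or (not (x_1 iff x_2) iff ((x_2 implies x_2) implies x_1))) = 1 iff 1/7 = 1/7

1/7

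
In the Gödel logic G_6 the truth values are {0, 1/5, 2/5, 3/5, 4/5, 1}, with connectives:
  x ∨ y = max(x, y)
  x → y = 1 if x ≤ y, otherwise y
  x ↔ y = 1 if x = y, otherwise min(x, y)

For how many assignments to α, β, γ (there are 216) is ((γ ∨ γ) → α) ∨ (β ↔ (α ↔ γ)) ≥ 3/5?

value 1: 141 assignments (counts)
value 4/5: 5 assignments (counts)
value 3/5: 10 assignments (counts)
value 2/5: 15 assignments
value 1/5: 20 assignments
value 0: 25 assignments
So 156 of the 216 assignments meet the threshold.

156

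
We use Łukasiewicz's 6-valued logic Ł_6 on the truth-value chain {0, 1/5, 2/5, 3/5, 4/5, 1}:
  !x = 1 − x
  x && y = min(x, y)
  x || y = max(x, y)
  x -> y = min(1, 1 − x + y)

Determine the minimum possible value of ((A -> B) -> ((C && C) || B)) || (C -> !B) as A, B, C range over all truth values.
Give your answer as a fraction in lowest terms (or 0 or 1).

4/5

Take A = 0, B = 2/5, C = 4/5:
A -> B = 0 -> 2/5 = 1
C && C = 4/5 && 4/5 = 4/5
(C && C) || B = 4/5 || 2/5 = 4/5
(A -> B) -> ((C && C) || B) = 1 -> 4/5 = 4/5
!B = !2/5 = 3/5
C -> !B = 4/5 -> 3/5 = 4/5
((A -> B) -> ((C && C) || B)) || (C -> !B) = 4/5 || 4/5 = 4/5
No assignment yields a value below 4/5, so this is the minimum.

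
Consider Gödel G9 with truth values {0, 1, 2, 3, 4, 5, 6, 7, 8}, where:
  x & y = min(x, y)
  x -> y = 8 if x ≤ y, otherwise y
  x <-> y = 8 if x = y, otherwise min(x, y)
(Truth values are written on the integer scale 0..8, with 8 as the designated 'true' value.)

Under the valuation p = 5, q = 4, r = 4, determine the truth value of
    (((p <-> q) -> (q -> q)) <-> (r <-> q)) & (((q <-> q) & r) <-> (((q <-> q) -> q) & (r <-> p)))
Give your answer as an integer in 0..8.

8

p <-> q = 5 <-> 4 = 4
q -> q = 4 -> 4 = 8
(p <-> q) -> (q -> q) = 4 -> 8 = 8
r <-> q = 4 <-> 4 = 8
((p <-> q) -> (q -> q)) <-> (r <-> q) = 8 <-> 8 = 8
q <-> q = 4 <-> 4 = 8
(q <-> q) & r = 8 & 4 = 4
q <-> q = 4 <-> 4 = 8
(q <-> q) -> q = 8 -> 4 = 4
r <-> p = 4 <-> 5 = 4
((q <-> q) -> q) & (r <-> p) = 4 & 4 = 4
((q <-> q) & r) <-> (((q <-> q) -> q) & (r <-> p)) = 4 <-> 4 = 8
(((p <-> q) -> (q -> q)) <-> (r <-> q)) & (((q <-> q) & r) <-> (((q <-> q) -> q) & (r <-> p))) = 8 & 8 = 8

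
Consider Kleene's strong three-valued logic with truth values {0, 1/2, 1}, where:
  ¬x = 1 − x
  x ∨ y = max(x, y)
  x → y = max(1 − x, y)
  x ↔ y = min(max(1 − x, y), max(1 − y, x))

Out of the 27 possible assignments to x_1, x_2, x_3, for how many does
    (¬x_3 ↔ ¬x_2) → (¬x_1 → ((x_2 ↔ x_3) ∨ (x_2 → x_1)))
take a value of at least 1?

19

value 1: 19 assignments (counts)
value 1/2: 8 assignments
So 19 of the 27 assignments meet the threshold.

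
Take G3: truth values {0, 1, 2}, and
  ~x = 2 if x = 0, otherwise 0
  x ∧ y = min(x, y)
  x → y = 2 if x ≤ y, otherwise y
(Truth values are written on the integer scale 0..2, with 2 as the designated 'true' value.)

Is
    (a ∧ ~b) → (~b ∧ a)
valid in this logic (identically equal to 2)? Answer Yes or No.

a = 0, b = 0 ↦ 2
a = 0, b = 1 ↦ 2
a = 0, b = 2 ↦ 2
a = 1, b = 0 ↦ 2
a = 1, b = 1 ↦ 2
a = 1, b = 2 ↦ 2
a = 2, b = 0 ↦ 2
a = 2, b = 1 ↦ 2
a = 2, b = 2 ↦ 2
Every assignment gives a value ≥ 2.

Yes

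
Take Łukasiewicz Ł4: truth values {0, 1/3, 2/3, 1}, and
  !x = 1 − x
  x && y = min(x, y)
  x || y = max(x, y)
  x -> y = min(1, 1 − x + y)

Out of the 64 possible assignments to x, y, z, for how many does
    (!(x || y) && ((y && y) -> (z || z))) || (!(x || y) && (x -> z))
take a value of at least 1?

4

value 1: 4 assignments (counts)
value 2/3: 12 assignments
value 1/3: 20 assignments
value 0: 28 assignments
So 4 of the 64 assignments meet the threshold.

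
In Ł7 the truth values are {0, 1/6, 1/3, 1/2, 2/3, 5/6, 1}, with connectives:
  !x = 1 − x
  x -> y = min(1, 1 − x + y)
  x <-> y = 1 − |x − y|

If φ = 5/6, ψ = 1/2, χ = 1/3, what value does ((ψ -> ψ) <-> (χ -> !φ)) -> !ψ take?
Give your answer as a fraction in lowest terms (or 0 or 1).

2/3

ψ -> ψ = 1/2 -> 1/2 = 1
!φ = !5/6 = 1/6
χ -> !φ = 1/3 -> 1/6 = 5/6
(ψ -> ψ) <-> (χ -> !φ) = 1 <-> 5/6 = 5/6
!ψ = !1/2 = 1/2
((ψ -> ψ) <-> (χ -> !φ)) -> !ψ = 5/6 -> 1/2 = 2/3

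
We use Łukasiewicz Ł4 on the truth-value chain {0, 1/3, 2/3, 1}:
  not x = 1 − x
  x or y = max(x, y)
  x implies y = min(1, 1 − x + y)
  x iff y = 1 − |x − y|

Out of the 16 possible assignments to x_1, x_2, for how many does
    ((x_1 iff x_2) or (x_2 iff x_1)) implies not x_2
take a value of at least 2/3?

13

x_1 = 0, x_2 = 0 ↦ 1  ≥
x_1 = 0, x_2 = 1/3 ↦ 1  ≥
x_1 = 0, x_2 = 2/3 ↦ 1  ≥
x_1 = 0, x_2 = 1 ↦ 1  ≥
x_1 = 1/3, x_2 = 0 ↦ 1  ≥
x_1 = 1/3, x_2 = 1/3 ↦ 2/3  ≥
x_1 = 1/3, x_2 = 2/3 ↦ 2/3  ≥
x_1 = 1/3, x_2 = 1 ↦ 2/3  ≥
x_1 = 2/3, x_2 = 0 ↦ 1  ≥
x_1 = 2/3, x_2 = 1/3 ↦ 1  ≥
x_1 = 2/3, x_2 = 2/3 ↦ 1/3  <
x_1 = 2/3, x_2 = 1 ↦ 1/3  <
x_1 = 1, x_2 = 0 ↦ 1  ≥
x_1 = 1, x_2 = 1/3 ↦ 1  ≥
x_1 = 1, x_2 = 2/3 ↦ 2/3  ≥
x_1 = 1, x_2 = 1 ↦ 0  <
So 13 of the 16 assignments meet the threshold.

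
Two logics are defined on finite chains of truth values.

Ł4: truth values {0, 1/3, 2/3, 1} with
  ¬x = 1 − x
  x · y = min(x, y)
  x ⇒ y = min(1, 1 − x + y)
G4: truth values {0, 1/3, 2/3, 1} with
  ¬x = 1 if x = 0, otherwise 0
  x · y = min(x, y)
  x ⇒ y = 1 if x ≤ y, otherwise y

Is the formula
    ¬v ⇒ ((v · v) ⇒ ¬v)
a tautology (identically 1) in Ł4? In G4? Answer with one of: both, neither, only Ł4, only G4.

both

In Ł4: every assignment gives 1 — tautology.
In G4: every assignment gives 1 — tautology.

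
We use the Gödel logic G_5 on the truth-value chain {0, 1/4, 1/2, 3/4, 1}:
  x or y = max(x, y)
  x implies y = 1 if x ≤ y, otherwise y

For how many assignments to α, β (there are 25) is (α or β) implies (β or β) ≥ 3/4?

value 1: 15 assignments (counts)
value 3/4: 1 assignment (counts)
value 1/2: 2 assignments
value 1/4: 3 assignments
value 0: 4 assignments
So 16 of the 25 assignments meet the threshold.

16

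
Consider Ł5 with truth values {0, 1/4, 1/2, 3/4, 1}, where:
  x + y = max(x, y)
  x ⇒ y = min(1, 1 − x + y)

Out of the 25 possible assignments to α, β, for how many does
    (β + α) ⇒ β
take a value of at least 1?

15

value 1: 15 assignments (counts)
value 3/4: 4 assignments
value 1/2: 3 assignments
value 1/4: 2 assignments
value 0: 1 assignment
So 15 of the 25 assignments meet the threshold.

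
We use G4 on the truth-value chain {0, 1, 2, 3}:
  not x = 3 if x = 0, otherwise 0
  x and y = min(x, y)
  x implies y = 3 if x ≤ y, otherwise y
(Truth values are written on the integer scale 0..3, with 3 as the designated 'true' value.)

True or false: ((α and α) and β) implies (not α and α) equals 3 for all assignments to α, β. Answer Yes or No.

No

Counterexample: take α = 1, β = 1.
α and α = 1 and 1 = 1
(α and α) and β = 1 and 1 = 1
not α = not 1 = 0
not α and α = 0 and 1 = 0
((α and α) and β) implies (not α and α) = 1 implies 0 = 0
This gives 0 ≠ 3.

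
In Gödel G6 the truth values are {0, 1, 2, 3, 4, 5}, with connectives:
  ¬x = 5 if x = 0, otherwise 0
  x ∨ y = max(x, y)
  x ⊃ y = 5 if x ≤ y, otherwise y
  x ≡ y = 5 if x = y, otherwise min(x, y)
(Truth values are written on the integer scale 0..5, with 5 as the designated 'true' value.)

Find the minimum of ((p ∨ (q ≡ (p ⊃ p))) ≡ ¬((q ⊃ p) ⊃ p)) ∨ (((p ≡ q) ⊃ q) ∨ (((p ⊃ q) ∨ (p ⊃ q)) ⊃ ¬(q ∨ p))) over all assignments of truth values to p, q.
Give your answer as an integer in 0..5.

Take p = 1, q = 1:
p ⊃ p = 1 ⊃ 1 = 5
q ≡ (p ⊃ p) = 1 ≡ 5 = 1
p ∨ (q ≡ (p ⊃ p)) = 1 ∨ 1 = 1
q ⊃ p = 1 ⊃ 1 = 5
(q ⊃ p) ⊃ p = 5 ⊃ 1 = 1
¬((q ⊃ p) ⊃ p) = ¬1 = 0
(p ∨ (q ≡ (p ⊃ p))) ≡ ¬((q ⊃ p) ⊃ p) = 1 ≡ 0 = 0
p ≡ q = 1 ≡ 1 = 5
(p ≡ q) ⊃ q = 5 ⊃ 1 = 1
p ⊃ q = 1 ⊃ 1 = 5
p ⊃ q = 1 ⊃ 1 = 5
(p ⊃ q) ∨ (p ⊃ q) = 5 ∨ 5 = 5
q ∨ p = 1 ∨ 1 = 1
¬(q ∨ p) = ¬1 = 0
((p ⊃ q) ∨ (p ⊃ q)) ⊃ ¬(q ∨ p) = 5 ⊃ 0 = 0
((p ≡ q) ⊃ q) ∨ (((p ⊃ q) ∨ (p ⊃ q)) ⊃ ¬(q ∨ p)) = 1 ∨ 0 = 1
((p ∨ (q ≡ (p ⊃ p))) ≡ ¬((q ⊃ p) ⊃ p)) ∨ (((p ≡ q) ⊃ q) ∨ (((p ⊃ q) ∨ (p ⊃ q)) ⊃ ¬(q ∨ p))) = 0 ∨ 1 = 1
No assignment yields a value below 1, so this is the minimum.

1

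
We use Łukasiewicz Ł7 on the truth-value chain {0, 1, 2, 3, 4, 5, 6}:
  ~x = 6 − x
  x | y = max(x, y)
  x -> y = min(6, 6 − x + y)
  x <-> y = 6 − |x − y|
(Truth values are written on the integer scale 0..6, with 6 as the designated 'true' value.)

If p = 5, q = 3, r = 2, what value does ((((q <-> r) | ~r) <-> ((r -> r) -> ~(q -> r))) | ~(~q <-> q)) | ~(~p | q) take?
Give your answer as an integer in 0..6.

q <-> r = 3 <-> 2 = 5
~r = ~2 = 4
(q <-> r) | ~r = 5 | 4 = 5
r -> r = 2 -> 2 = 6
q -> r = 3 -> 2 = 5
~(q -> r) = ~5 = 1
(r -> r) -> ~(q -> r) = 6 -> 1 = 1
((q <-> r) | ~r) <-> ((r -> r) -> ~(q -> r)) = 5 <-> 1 = 2
~q = ~3 = 3
~q <-> q = 3 <-> 3 = 6
~(~q <-> q) = ~6 = 0
(((q <-> r) | ~r) <-> ((r -> r) -> ~(q -> r))) | ~(~q <-> q) = 2 | 0 = 2
~p = ~5 = 1
~p | q = 1 | 3 = 3
~(~p | q) = ~3 = 3
((((q <-> r) | ~r) <-> ((r -> r) -> ~(q -> r))) | ~(~q <-> q)) | ~(~p | q) = 2 | 3 = 3

3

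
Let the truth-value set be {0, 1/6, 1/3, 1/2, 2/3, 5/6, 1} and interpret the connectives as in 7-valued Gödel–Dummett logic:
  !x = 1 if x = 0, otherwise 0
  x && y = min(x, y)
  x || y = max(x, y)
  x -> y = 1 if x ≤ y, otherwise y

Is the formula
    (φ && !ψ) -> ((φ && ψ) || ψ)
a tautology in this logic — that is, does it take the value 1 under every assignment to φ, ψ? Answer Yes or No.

Counterexample: take φ = 1/6, ψ = 0.
!ψ = !0 = 1
φ && !ψ = 1/6 && 1 = 1/6
φ && ψ = 1/6 && 0 = 0
(φ && ψ) || ψ = 0 || 0 = 0
(φ && !ψ) -> ((φ && ψ) || ψ) = 1/6 -> 0 = 0
This gives 0 ≠ 1.

No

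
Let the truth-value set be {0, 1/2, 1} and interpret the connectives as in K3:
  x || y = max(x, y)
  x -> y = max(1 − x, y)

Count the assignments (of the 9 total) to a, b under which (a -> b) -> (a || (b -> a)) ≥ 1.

a = 0, b = 0 ↦ 1  ≥
a = 0, b = 1/2 ↦ 1/2  <
a = 0, b = 1 ↦ 0  <
a = 1/2, b = 0 ↦ 1  ≥
a = 1/2, b = 1/2 ↦ 1/2  <
a = 1/2, b = 1 ↦ 1/2  <
a = 1, b = 0 ↦ 1  ≥
a = 1, b = 1/2 ↦ 1  ≥
a = 1, b = 1 ↦ 1  ≥
So 5 of the 9 assignments meet the threshold.

5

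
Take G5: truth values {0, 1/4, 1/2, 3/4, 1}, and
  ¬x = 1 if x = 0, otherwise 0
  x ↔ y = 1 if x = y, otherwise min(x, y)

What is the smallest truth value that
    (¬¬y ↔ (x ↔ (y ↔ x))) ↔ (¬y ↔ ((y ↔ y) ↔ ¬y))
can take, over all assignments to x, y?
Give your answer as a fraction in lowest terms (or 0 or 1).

1/4

Take x = 1/4, y = 1/4:
¬y = ¬1/4 = 0
¬¬y = ¬0 = 1
y ↔ x = 1/4 ↔ 1/4 = 1
x ↔ (y ↔ x) = 1/4 ↔ 1 = 1/4
¬¬y ↔ (x ↔ (y ↔ x)) = 1 ↔ 1/4 = 1/4
¬y = ¬1/4 = 0
y ↔ y = 1/4 ↔ 1/4 = 1
¬y = ¬1/4 = 0
(y ↔ y) ↔ ¬y = 1 ↔ 0 = 0
¬y ↔ ((y ↔ y) ↔ ¬y) = 0 ↔ 0 = 1
(¬¬y ↔ (x ↔ (y ↔ x))) ↔ (¬y ↔ ((y ↔ y) ↔ ¬y)) = 1/4 ↔ 1 = 1/4
No assignment yields a value below 1/4, so this is the minimum.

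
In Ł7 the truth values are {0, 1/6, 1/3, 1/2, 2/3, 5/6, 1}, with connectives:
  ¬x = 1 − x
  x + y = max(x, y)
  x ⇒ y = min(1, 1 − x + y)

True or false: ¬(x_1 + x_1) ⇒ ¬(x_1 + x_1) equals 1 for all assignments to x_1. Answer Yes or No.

x_1 = 0 ↦ 1
x_1 = 1/6 ↦ 1
x_1 = 1/3 ↦ 1
x_1 = 1/2 ↦ 1
x_1 = 2/3 ↦ 1
x_1 = 5/6 ↦ 1
x_1 = 1 ↦ 1
Every assignment gives a value ≥ 1.

Yes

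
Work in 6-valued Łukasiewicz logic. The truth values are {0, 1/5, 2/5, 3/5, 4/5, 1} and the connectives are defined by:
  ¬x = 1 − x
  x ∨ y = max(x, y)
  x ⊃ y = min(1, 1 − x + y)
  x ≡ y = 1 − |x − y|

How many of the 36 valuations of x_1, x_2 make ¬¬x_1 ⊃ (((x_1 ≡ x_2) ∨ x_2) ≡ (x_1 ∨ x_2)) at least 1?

value 1: 29 assignments (counts)
value 4/5: 2 assignments
value 3/5: 2 assignments
value 2/5: 1 assignment
value 1/5: 1 assignment
value 0: 1 assignment
So 29 of the 36 assignments meet the threshold.

29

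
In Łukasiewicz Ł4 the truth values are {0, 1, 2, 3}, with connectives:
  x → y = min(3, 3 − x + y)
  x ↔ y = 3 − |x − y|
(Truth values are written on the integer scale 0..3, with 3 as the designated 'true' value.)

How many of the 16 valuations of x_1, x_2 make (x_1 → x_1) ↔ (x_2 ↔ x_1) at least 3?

x_1 = 0, x_2 = 0 ↦ 3  ≥
x_1 = 0, x_2 = 1 ↦ 2  <
x_1 = 0, x_2 = 2 ↦ 1  <
x_1 = 0, x_2 = 3 ↦ 0  <
x_1 = 1, x_2 = 0 ↦ 2  <
x_1 = 1, x_2 = 1 ↦ 3  ≥
x_1 = 1, x_2 = 2 ↦ 2  <
x_1 = 1, x_2 = 3 ↦ 1  <
x_1 = 2, x_2 = 0 ↦ 1  <
x_1 = 2, x_2 = 1 ↦ 2  <
x_1 = 2, x_2 = 2 ↦ 3  ≥
x_1 = 2, x_2 = 3 ↦ 2  <
x_1 = 3, x_2 = 0 ↦ 0  <
x_1 = 3, x_2 = 1 ↦ 1  <
x_1 = 3, x_2 = 2 ↦ 2  <
x_1 = 3, x_2 = 3 ↦ 3  ≥
So 4 of the 16 assignments meet the threshold.

4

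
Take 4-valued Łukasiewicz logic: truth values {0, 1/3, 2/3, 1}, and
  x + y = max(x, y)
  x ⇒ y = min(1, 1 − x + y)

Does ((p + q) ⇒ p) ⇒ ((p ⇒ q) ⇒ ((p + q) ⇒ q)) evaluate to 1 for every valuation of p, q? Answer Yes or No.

p = 0, q = 0 ↦ 1
p = 0, q = 1/3 ↦ 1
p = 0, q = 2/3 ↦ 1
p = 0, q = 1 ↦ 1
p = 1/3, q = 0 ↦ 1
p = 1/3, q = 1/3 ↦ 1
p = 1/3, q = 2/3 ↦ 1
p = 1/3, q = 1 ↦ 1
p = 2/3, q = 0 ↦ 1
p = 2/3, q = 1/3 ↦ 1
p = 2/3, q = 2/3 ↦ 1
p = 2/3, q = 1 ↦ 1
p = 1, q = 0 ↦ 1
p = 1, q = 1/3 ↦ 1
p = 1, q = 2/3 ↦ 1
p = 1, q = 1 ↦ 1
Every assignment gives a value ≥ 1.

Yes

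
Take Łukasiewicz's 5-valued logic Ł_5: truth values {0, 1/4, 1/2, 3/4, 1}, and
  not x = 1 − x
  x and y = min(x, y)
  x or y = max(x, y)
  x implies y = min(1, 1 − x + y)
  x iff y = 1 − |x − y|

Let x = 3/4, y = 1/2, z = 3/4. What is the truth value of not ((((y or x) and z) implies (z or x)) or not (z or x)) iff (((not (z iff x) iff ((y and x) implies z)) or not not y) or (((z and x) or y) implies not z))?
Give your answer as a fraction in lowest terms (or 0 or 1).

y or x = 1/2 or 3/4 = 3/4
(y or x) and z = 3/4 and 3/4 = 3/4
z or x = 3/4 or 3/4 = 3/4
((y or x) and z) implies (z or x) = 3/4 implies 3/4 = 1
z or x = 3/4 or 3/4 = 3/4
not (z or x) = not 3/4 = 1/4
(((y or x) and z) implies (z or x)) or not (z or x) = 1 or 1/4 = 1
not ((((y or x) and z) implies (z or x)) or not (z or x)) = not 1 = 0
z iff x = 3/4 iff 3/4 = 1
not (z iff x) = not 1 = 0
y and x = 1/2 and 3/4 = 1/2
(y and x) implies z = 1/2 implies 3/4 = 1
not (z iff x) iff ((y and x) implies z) = 0 iff 1 = 0
not y = not 1/2 = 1/2
not not y = not 1/2 = 1/2
(not (z iff x) iff ((y and x) implies z)) or not not y = 0 or 1/2 = 1/2
z and x = 3/4 and 3/4 = 3/4
(z and x) or y = 3/4 or 1/2 = 3/4
not z = not 3/4 = 1/4
((z and x) or y) implies not z = 3/4 implies 1/4 = 1/2
((not (z iff x) iff ((y and x) implies z)) or not not y) or (((z and x) or y) implies not z) = 1/2 or 1/2 = 1/2
not ((((y or x) and z) implies (z or x)) or not (z or x)) iff (((not (z iff x) iff ((y and x) implies z)) or not not y) or (((z and x) or y) implies not z)) = 0 iff 1/2 = 1/2

1/2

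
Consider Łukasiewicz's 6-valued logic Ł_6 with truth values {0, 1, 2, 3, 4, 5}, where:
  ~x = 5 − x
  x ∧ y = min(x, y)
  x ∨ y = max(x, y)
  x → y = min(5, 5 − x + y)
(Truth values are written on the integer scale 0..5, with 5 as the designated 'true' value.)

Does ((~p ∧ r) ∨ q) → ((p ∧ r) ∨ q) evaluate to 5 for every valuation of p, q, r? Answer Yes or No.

No

Counterexample: take p = 0, q = 0, r = 1.
~p = ~0 = 5
~p ∧ r = 5 ∧ 1 = 1
(~p ∧ r) ∨ q = 1 ∨ 0 = 1
p ∧ r = 0 ∧ 1 = 0
(p ∧ r) ∨ q = 0 ∨ 0 = 0
((~p ∧ r) ∨ q) → ((p ∧ r) ∨ q) = 1 → 0 = 4
This gives 4 ≠ 5.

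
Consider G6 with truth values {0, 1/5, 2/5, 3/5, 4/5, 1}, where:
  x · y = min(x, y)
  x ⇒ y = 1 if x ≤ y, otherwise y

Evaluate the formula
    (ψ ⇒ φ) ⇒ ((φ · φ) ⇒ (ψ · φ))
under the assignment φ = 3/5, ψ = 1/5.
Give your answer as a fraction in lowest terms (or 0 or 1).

ψ ⇒ φ = 1/5 ⇒ 3/5 = 1
φ · φ = 3/5 · 3/5 = 3/5
ψ · φ = 1/5 · 3/5 = 1/5
(φ · φ) ⇒ (ψ · φ) = 3/5 ⇒ 1/5 = 1/5
(ψ ⇒ φ) ⇒ ((φ · φ) ⇒ (ψ · φ)) = 1 ⇒ 1/5 = 1/5

1/5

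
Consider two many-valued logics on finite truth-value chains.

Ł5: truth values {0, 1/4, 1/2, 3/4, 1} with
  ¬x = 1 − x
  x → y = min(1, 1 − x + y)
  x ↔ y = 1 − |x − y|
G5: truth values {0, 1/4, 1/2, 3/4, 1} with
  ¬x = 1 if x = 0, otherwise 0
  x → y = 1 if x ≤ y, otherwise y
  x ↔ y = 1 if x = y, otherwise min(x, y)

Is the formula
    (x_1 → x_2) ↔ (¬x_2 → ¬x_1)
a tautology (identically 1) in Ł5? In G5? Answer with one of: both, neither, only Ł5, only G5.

only Ł5

In Ł5: every assignment gives 1 — tautology.
In G5: at x_1 = 1/2, x_2 = 1/4 the value is 1/4 — not a tautology.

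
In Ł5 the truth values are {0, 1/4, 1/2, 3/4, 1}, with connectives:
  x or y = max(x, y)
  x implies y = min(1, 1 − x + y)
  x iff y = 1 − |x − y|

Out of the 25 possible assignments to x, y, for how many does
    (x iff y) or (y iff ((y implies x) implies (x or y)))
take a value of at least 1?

9

value 1: 9 assignments (counts)
value 3/4: 9 assignments
value 1/2: 4 assignments
value 1/4: 2 assignments
value 0: 1 assignment
So 9 of the 25 assignments meet the threshold.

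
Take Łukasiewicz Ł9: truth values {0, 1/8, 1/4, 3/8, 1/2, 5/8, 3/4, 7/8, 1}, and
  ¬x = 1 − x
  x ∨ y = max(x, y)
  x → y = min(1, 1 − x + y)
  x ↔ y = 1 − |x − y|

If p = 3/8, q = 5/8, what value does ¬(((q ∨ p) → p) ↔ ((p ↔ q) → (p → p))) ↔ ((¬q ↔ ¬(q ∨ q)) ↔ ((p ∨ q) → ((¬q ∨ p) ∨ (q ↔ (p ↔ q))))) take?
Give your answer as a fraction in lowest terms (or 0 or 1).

1/4

q ∨ p = 5/8 ∨ 3/8 = 5/8
(q ∨ p) → p = 5/8 → 3/8 = 3/4
p ↔ q = 3/8 ↔ 5/8 = 3/4
p → p = 3/8 → 3/8 = 1
(p ↔ q) → (p → p) = 3/4 → 1 = 1
((q ∨ p) → p) ↔ ((p ↔ q) → (p → p)) = 3/4 ↔ 1 = 3/4
¬(((q ∨ p) → p) ↔ ((p ↔ q) → (p → p))) = ¬3/4 = 1/4
¬q = ¬5/8 = 3/8
q ∨ q = 5/8 ∨ 5/8 = 5/8
¬(q ∨ q) = ¬5/8 = 3/8
¬q ↔ ¬(q ∨ q) = 3/8 ↔ 3/8 = 1
p ∨ q = 3/8 ∨ 5/8 = 5/8
¬q = ¬5/8 = 3/8
¬q ∨ p = 3/8 ∨ 3/8 = 3/8
p ↔ q = 3/8 ↔ 5/8 = 3/4
q ↔ (p ↔ q) = 5/8 ↔ 3/4 = 7/8
(¬q ∨ p) ∨ (q ↔ (p ↔ q)) = 3/8 ∨ 7/8 = 7/8
(p ∨ q) → ((¬q ∨ p) ∨ (q ↔ (p ↔ q))) = 5/8 → 7/8 = 1
(¬q ↔ ¬(q ∨ q)) ↔ ((p ∨ q) → ((¬q ∨ p) ∨ (q ↔ (p ↔ q)))) = 1 ↔ 1 = 1
¬(((q ∨ p) → p) ↔ ((p ↔ q) → (p → p))) ↔ ((¬q ↔ ¬(q ∨ q)) ↔ ((p ∨ q) → ((¬q ∨ p) ∨ (q ↔ (p ↔ q))))) = 1/4 ↔ 1 = 1/4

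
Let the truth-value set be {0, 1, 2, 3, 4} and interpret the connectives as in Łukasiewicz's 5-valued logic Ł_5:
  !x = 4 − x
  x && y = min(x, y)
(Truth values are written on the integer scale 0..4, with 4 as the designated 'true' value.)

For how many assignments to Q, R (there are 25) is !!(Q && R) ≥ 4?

value 4: 1 assignment (counts)
value 3: 3 assignments
value 2: 5 assignments
value 1: 7 assignments
value 0: 9 assignments
So 1 of the 25 assignments meets the threshold.

1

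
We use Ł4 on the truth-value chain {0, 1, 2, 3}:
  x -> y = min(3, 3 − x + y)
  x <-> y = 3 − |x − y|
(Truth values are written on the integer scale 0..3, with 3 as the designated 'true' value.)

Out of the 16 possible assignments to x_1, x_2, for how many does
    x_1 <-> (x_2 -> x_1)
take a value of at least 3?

7

x_1 = 0, x_2 = 0 ↦ 0  <
x_1 = 0, x_2 = 1 ↦ 1  <
x_1 = 0, x_2 = 2 ↦ 2  <
x_1 = 0, x_2 = 3 ↦ 3  ≥
x_1 = 1, x_2 = 0 ↦ 1  <
x_1 = 1, x_2 = 1 ↦ 1  <
x_1 = 1, x_2 = 2 ↦ 2  <
x_1 = 1, x_2 = 3 ↦ 3  ≥
x_1 = 2, x_2 = 0 ↦ 2  <
x_1 = 2, x_2 = 1 ↦ 2  <
x_1 = 2, x_2 = 2 ↦ 2  <
x_1 = 2, x_2 = 3 ↦ 3  ≥
x_1 = 3, x_2 = 0 ↦ 3  ≥
x_1 = 3, x_2 = 1 ↦ 3  ≥
x_1 = 3, x_2 = 2 ↦ 3  ≥
x_1 = 3, x_2 = 3 ↦ 3  ≥
So 7 of the 16 assignments meet the threshold.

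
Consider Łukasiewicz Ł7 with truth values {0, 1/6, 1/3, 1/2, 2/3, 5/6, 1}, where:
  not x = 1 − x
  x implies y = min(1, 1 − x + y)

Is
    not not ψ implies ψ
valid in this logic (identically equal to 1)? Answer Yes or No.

Yes

ψ = 0 ↦ 1
ψ = 1/6 ↦ 1
ψ = 1/3 ↦ 1
ψ = 1/2 ↦ 1
ψ = 2/3 ↦ 1
ψ = 5/6 ↦ 1
ψ = 1 ↦ 1
Every assignment gives a value ≥ 1.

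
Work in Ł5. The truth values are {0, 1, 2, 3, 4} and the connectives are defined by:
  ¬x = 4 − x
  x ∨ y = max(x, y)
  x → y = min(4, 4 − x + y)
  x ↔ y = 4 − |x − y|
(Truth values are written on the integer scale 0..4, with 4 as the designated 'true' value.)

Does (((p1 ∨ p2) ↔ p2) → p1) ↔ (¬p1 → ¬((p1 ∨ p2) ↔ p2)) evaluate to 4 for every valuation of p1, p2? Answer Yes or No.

Yes

At p1 = 1, p2 = 2, for instance:
p1 ∨ p2 = 1 ∨ 2 = 2
(p1 ∨ p2) ↔ p2 = 2 ↔ 2 = 4
((p1 ∨ p2) ↔ p2) → p1 = 4 → 1 = 1
¬p1 = ¬1 = 3
¬((p1 ∨ p2) ↔ p2) = ¬4 = 0
¬p1 → ¬((p1 ∨ p2) ↔ p2) = 3 → 0 = 1
(((p1 ∨ p2) ↔ p2) → p1) ↔ (¬p1 → ¬((p1 ∨ p2) ↔ p2)) = 1 ↔ 1 = 4
and checking the remaining 24 assignments likewise gives ≥ 4 in every case.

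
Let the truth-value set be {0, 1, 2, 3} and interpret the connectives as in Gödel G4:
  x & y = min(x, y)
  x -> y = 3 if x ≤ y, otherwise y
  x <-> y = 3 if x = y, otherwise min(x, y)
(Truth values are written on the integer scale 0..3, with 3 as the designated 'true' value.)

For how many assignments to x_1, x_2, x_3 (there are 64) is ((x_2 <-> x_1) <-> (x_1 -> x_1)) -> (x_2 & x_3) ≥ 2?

44

value 3: 41 assignments (counts)
value 2: 3 assignments (counts)
value 1: 7 assignments
value 0: 13 assignments
So 44 of the 64 assignments meet the threshold.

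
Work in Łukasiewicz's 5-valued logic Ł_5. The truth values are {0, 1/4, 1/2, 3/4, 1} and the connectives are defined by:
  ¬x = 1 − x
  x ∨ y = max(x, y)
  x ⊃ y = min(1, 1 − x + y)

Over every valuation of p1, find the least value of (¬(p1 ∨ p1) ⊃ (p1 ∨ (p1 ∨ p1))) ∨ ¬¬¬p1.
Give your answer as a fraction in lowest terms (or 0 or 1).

3/4

Take p1 = 1/4:
p1 ∨ p1 = 1/4 ∨ 1/4 = 1/4
¬(p1 ∨ p1) = ¬1/4 = 3/4
p1 ∨ p1 = 1/4 ∨ 1/4 = 1/4
p1 ∨ (p1 ∨ p1) = 1/4 ∨ 1/4 = 1/4
¬(p1 ∨ p1) ⊃ (p1 ∨ (p1 ∨ p1)) = 3/4 ⊃ 1/4 = 1/2
¬p1 = ¬1/4 = 3/4
¬¬p1 = ¬3/4 = 1/4
¬¬¬p1 = ¬1/4 = 3/4
(¬(p1 ∨ p1) ⊃ (p1 ∨ (p1 ∨ p1))) ∨ ¬¬¬p1 = 1/2 ∨ 3/4 = 3/4
No assignment yields a value below 3/4, so this is the minimum.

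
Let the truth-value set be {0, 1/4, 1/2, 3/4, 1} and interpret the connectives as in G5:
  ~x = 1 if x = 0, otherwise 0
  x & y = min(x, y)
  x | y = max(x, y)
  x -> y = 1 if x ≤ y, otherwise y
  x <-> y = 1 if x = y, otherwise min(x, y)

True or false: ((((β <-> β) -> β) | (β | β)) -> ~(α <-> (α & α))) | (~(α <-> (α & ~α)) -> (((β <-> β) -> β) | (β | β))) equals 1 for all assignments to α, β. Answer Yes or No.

Counterexample: take α = 1/4, β = 1/4.
β <-> β = 1/4 <-> 1/4 = 1
(β <-> β) -> β = 1 -> 1/4 = 1/4
β | β = 1/4 | 1/4 = 1/4
((β <-> β) -> β) | (β | β) = 1/4 | 1/4 = 1/4
α & α = 1/4 & 1/4 = 1/4
α <-> (α & α) = 1/4 <-> 1/4 = 1
~(α <-> (α & α)) = ~1 = 0
(((β <-> β) -> β) | (β | β)) -> ~(α <-> (α & α)) = 1/4 -> 0 = 0
~α = ~1/4 = 0
α & ~α = 1/4 & 0 = 0
α <-> (α & ~α) = 1/4 <-> 0 = 0
~(α <-> (α & ~α)) = ~0 = 1
β <-> β = 1/4 <-> 1/4 = 1
(β <-> β) -> β = 1 -> 1/4 = 1/4
β | β = 1/4 | 1/4 = 1/4
((β <-> β) -> β) | (β | β) = 1/4 | 1/4 = 1/4
~(α <-> (α & ~α)) -> (((β <-> β) -> β) | (β | β)) = 1 -> 1/4 = 1/4
((((β <-> β) -> β) | (β | β)) -> ~(α <-> (α & α))) | (~(α <-> (α & ~α)) -> (((β <-> β) -> β) | (β | β))) = 0 | 1/4 = 1/4
This gives 1/4 ≠ 1.

No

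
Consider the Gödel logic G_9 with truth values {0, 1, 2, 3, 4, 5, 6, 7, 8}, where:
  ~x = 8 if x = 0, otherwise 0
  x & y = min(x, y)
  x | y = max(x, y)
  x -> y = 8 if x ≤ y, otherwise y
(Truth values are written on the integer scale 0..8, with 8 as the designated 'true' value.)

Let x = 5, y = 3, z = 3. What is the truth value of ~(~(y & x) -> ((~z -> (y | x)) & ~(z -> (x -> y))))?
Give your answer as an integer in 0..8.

y & x = 3 & 5 = 3
~(y & x) = ~3 = 0
~z = ~3 = 0
y | x = 3 | 5 = 5
~z -> (y | x) = 0 -> 5 = 8
x -> y = 5 -> 3 = 3
z -> (x -> y) = 3 -> 3 = 8
~(z -> (x -> y)) = ~8 = 0
(~z -> (y | x)) & ~(z -> (x -> y)) = 8 & 0 = 0
~(y & x) -> ((~z -> (y | x)) & ~(z -> (x -> y))) = 0 -> 0 = 8
~(~(y & x) -> ((~z -> (y | x)) & ~(z -> (x -> y)))) = ~8 = 0

0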